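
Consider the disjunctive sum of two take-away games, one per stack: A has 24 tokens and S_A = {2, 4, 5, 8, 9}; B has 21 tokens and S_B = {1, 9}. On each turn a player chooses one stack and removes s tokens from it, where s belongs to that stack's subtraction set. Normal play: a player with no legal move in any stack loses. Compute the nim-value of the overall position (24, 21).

3

Stack A, S = {2, 4, 5, 8, 9}:
G(0) = 0
G(1) = mex{} = 0
G(2) = mex{0} = 1
G(3) = mex{0} = 1
G(4) = mex{1,0} = 2
G(5) = mex{1,0,0} = 2
G(6) = mex{2,1,0} = 3
G(7) = mex{2,1,1} = 0
G(8) = mex{3,2,1,0} = 4
G(9) = mex{0,2,2,0,0} = 1
G(10) = mex{4,3,2,1,0} = 5
G(11) = mex{1,0,3,1,1} = 2
G(12) = mex{5,4,0,2,1} = 3
G(13) = mex{2,1,4,2,2} = 0
G(14) = mex{3,5,1,3,2} = 0
G(15) = mex{0,2,5,0,3} = 1
G(16) = mex{0,3,2,4,0} = 1
G(17) = mex{1,0,3,1,4} = 2
G(18) = mex{1,0,0,5,1} = 2
G(19) = mex{2,1,0,2,5} = 3
G(20) = mex{2,1,1,3,2} = 0
G(21) = mex{3,2,1,0,3} = 4
G(22) = mex{0,2,2,0,0} = 1
G(23) = mex{4,3,2,1,0} = 5
G(24) = mex{1,0,3,1,1} = 2
G_A(24) = 2.
Stack B, S = {1, 9}:
n :  0  1  2  3  4  5  6  7  8  9 10 11 12 13 14 15 16 17 18 19 20 21
G :  0  1  0  1  0  1  0  1  0  1  0  1  0  1  0  1  0  1  0  1  0  1
G_B(21) = 1.
Combined Grundy value = 2 ⊕ 1 = 3.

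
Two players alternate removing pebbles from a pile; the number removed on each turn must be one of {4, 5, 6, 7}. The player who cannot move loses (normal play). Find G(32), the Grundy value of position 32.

G(0) = 0
G(1) = mex{} = 0
G(2) = mex{} = 0
G(3) = mex{} = 0
G(4) = mex{0} = 1
G(5) = mex{0,0} = 1
G(6) = mex{0,0,0} = 1
G(7) = mex{0,0,0,0} = 1
G(8) = mex{1,0,0,0} = 2
G(9) = mex{1,1,0,0} = 2
G(10) = mex{1,1,1,0} = 2
G(11) = mex{1,1,1,1} = 0
G(12) = mex{2,1,1,1} = 0
G(13) = mex{2,2,1,1} = 0
G(14) = mex{2,2,2,1} = 0
G(15) = mex{0,2,2,2} = 1
G(16) = mex{0,0,2,2} = 1
G(17) = mex{0,0,0,2} = 1
G(18) = mex{0,0,0,0} = 1
G(19) = mex{1,0,0,0} = 2
G(20) = mex{1,1,0,0} = 2
G(21) = mex{1,1,1,0} = 2
G(22) = mex{1,1,1,1} = 0
G(23) = mex{2,1,1,1} = 0
G(24) = mex{2,2,1,1} = 0
G(25) = mex{2,2,2,1} = 0
G(26) = mex{0,2,2,2} = 1
G(27) = mex{0,0,2,2} = 1
G(28) = mex{0,0,0,2} = 1
G(29) = mex{0,0,0,0} = 1
G(30) = mex{1,0,0,0} = 2
G(31) = mex{1,1,0,0} = 2
G(32) = mex{1,1,1,0} = 2

2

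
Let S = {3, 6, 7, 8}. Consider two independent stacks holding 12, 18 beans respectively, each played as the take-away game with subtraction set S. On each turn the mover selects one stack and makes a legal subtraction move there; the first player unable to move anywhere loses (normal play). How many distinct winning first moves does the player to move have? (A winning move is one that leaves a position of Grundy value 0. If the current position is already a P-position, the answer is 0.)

3

All stacks use S = {3, 6, 7, 8}:
n :  0  1  2  3  4  5  6  7  8  9 10 11 12 13 14 15 16 17 18
G :  0  0  0  1  1  1  2  2  2  3  3  0  0  0  1  1  1  2  2
Stack A: G(12) = 0.
Stack B: G(18) = 2.
Combined Grundy value = 0 ⊕ 2 = 2.
A winning move leaves total XOR = 0, i.e. changes one component's Grundy value g to g ⊕ X where X is the current total.
Stack A: need g' = 0⊕2 = 2. Options: 12−3→G=3, 12−6→G=2, 12−7→G=1, 12−8→G=1. Hits: 1.
Stack B: need g' = 2⊕2 = 0. Options: 18−3→G=1, 18−6→G=0, 18−7→G=0, 18−8→G=3. Hits: 2.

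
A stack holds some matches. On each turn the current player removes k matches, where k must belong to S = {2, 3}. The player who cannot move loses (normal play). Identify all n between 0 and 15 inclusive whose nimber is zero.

G(0) = 0
G(1) = mex{} = 0
G(2) = mex{0} = 1
G(3) = mex{0,0} = 1
G(4) = mex{1,0} = 2
G(5) = mex{1,1} = 0
G(6) = mex{2,1} = 0
G(7) = mex{0,2} = 1
G(8) = mex{0,0} = 1
G(9) = mex{1,0} = 2
G(10) = mex{1,1} = 0
G(11) = mex{2,1} = 0
G(12) = mex{0,2} = 1
G(13) = mex{0,0} = 1
G(14) = mex{1,0} = 2
G(15) = mex{1,1} = 0
P-positions are exactly the n with G(n) = 0.

0, 1, 5, 6, 10, 11, 15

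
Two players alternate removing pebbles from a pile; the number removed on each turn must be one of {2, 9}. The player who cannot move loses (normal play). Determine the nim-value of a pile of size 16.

G(0) = 0
G(1) = mex{} = 0
G(2) = mex{0} = 1
G(3) = mex{0} = 1
G(4) = mex{1} = 0
G(5) = mex{1} = 0
G(6) = mex{0} = 1
G(7) = mex{0} = 1
G(8) = mex{1} = 0
G(9) = mex{1,0} = 2
G(10) = mex{0,0} = 1
G(11) = mex{2,1} = 0
G(12) = mex{1,1} = 0
G(13) = mex{0,0} = 1
G(14) = mex{0,0} = 1
G(15) = mex{1,1} = 0
G(16) = mex{1,1} = 0

0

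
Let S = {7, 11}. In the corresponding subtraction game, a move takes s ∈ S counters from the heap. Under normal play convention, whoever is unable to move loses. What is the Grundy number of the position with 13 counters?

1

G(0) = 0
G(1) = mex{} = 0
G(2) = mex{} = 0
G(3) = mex{} = 0
G(4) = mex{} = 0
G(5) = mex{} = 0
G(6) = mex{} = 0
G(7) = mex{0} = 1
G(8) = mex{0} = 1
G(9) = mex{0} = 1
G(10) = mex{0} = 1
G(11) = mex{0,0} = 1
G(12) = mex{0,0} = 1
G(13) = mex{0,0} = 1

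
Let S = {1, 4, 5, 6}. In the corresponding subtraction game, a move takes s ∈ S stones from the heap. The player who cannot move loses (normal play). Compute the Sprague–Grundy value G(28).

n :  0  1  2  3  4  5  6  7  8  9 10 11 12 13 14 15 16 17 18 19 20 21 22 23 24 25 26 27 28
G :  0  1  0  1  2  3  2  3  4  0  1  0  1  2  3  2  3  4  0  1  0  1  2  3  2  3  4  0  1

1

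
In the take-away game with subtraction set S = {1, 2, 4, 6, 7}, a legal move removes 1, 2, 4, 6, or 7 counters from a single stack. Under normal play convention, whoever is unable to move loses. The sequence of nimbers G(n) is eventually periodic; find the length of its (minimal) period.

8

G(0) = 0
G(1) = mex{0} = 1
G(2) = mex{1,0} = 2
G(3) = mex{2,1} = 0
G(4) = mex{0,2,0} = 1
G(5) = mex{1,0,1} = 2
G(6) = mex{2,1,2,0} = 3
G(7) = mex{3,2,0,1,0} = 4
G(8) = mex{4,3,1,2,1} = 0
G(9) = mex{0,4,2,0,2} = 1
G(10) = mex{1,0,3,1,0} = 2
G(11) = mex{2,1,4,2,1} = 0
G(12) = mex{0,2,0,3,2} = 1
G(13) = mex{1,0,1,4,3} = 2
G(14) = mex{2,1,2,0,4} = 3
G(15) = mex{3,2,0,1,0} = 4
G(16) = mex{4,3,1,2,1} = 0
G(17) = mex{0,4,2,0,2} = 1
G(n+8) = G(n) holds for n = 0,…,6 (a full window of length max(S) = 7), so the sequence is purely periodic with period 8.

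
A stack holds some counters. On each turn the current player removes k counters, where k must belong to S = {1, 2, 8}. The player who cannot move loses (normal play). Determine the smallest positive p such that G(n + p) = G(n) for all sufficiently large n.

G(0) = 0
G(1) = mex{0} = 1
G(2) = mex{1,0} = 2
G(3) = mex{2,1} = 0
G(4) = mex{0,2} = 1
G(5) = mex{1,0} = 2
G(6) = mex{2,1} = 0
G(7) = mex{0,2} = 1
G(8) = mex{1,0,0} = 2
G(9) = mex{2,1,1} = 0
G(10) = mex{0,2,2} = 1
G(11) = mex{1,0,0} = 2
G(12) = mex{2,1,1} = 0
G(13) = mex{0,2,2} = 1
G(14) = mex{1,0,0} = 2
G(n+3) = G(n) holds for n = 0,…,7 (a full window of length max(S) = 8), so the sequence is purely periodic with period 3.

3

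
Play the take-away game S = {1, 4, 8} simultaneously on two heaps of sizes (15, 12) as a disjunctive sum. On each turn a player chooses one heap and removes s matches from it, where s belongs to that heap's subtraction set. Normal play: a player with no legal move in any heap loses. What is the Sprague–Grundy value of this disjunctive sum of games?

1

All heaps use S = {1, 4, 8}:
G(0) = 0
G(1) = mex{0} = 1
G(2) = mex{1} = 0
G(3) = mex{0} = 1
G(4) = mex{1,0} = 2
G(5) = mex{2,1} = 0
G(6) = mex{0,0} = 1
G(7) = mex{1,1} = 0
G(8) = mex{0,2,0} = 1
G(9) = mex{1,0,1} = 2
G(10) = mex{2,1,0} = 3
G(11) = mex{3,0,1} = 2
G(12) = mex{2,1,2} = 0
G(13) = mex{0,2,0} = 1
G(14) = mex{1,3,1} = 0
G(15) = mex{0,2,0} = 1
Heap A: G(15) = 1.
Heap B: G(12) = 0.
Combined Grundy value = 1 ⊕ 0 = 1.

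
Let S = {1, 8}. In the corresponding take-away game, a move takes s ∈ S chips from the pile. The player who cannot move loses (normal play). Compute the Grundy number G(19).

G(0) = 0
G(1) = mex{0} = 1
G(2) = mex{1} = 0
G(3) = mex{0} = 1
G(4) = mex{1} = 0
G(5) = mex{0} = 1
G(6) = mex{1} = 0
G(7) = mex{0} = 1
G(8) = mex{1,0} = 2
G(9) = mex{2,1} = 0
G(10) = mex{0,0} = 1
G(11) = mex{1,1} = 0
G(12) = mex{0,0} = 1
G(13) = mex{1,1} = 0
G(14) = mex{0,0} = 1
G(15) = mex{1,1} = 0
G(16) = mex{0,2} = 1
G(17) = mex{1,0} = 2
G(18) = mex{2,1} = 0
G(19) = mex{0,0} = 1

1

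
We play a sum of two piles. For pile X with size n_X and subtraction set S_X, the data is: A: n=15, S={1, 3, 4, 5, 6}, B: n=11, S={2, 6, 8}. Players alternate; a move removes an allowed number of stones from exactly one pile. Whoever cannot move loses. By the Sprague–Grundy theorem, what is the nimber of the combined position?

Pile A, S = {1, 3, 4, 5, 6}:
n :  0  1  2  3  4  5  6  7  8  9 10 11 12 13 14 15
G :  0  1  0  1  2  3  2  3  4  0  1  0  1  2  3  2
G_A(15) = 2.
Pile B, S = {2, 6, 8}:
G(0) = 0
G(1) = mex{} = 0
G(2) = mex{0} = 1
G(3) = mex{0} = 1
G(4) = mex{1} = 0
G(5) = mex{1} = 0
G(6) = mex{0,0} = 1
G(7) = mex{0,0} = 1
G(8) = mex{1,1,0} = 2
G(9) = mex{1,1,0} = 2
G(10) = mex{2,0,1} = 3
G(11) = mex{2,0,1} = 3
G_B(11) = 3.
Combined Grundy value = 2 ⊕ 3 = 1.

1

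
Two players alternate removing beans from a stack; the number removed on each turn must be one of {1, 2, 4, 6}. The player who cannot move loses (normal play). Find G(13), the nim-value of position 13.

2

G(0) = 0
G(1) = mex{0} = 1
G(2) = mex{1,0} = 2
G(3) = mex{2,1} = 0
G(4) = mex{0,2,0} = 1
G(5) = mex{1,0,1} = 2
G(6) = mex{2,1,2,0} = 3
G(7) = mex{3,2,0,1} = 4
G(8) = mex{4,3,1,2} = 0
G(9) = mex{0,4,2,0} = 1
G(10) = mex{1,0,3,1} = 2
G(11) = mex{2,1,4,2} = 0
G(12) = mex{0,2,0,3} = 1
G(13) = mex{1,0,1,4} = 2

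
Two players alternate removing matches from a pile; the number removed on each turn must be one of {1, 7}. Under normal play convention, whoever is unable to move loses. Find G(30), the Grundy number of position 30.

n :  0  1  2  3  4  5  6  7  8  9 10 11 12 13 14 15 16 17 18 19 20 21 22 23 24 25 26 27 28 29 30
G :  0  1  0  1  0  1  0  1  0  1  0  1  0  1  0  1  0  1  0  1  0  1  0  1  0  1  0  1  0  1  0

0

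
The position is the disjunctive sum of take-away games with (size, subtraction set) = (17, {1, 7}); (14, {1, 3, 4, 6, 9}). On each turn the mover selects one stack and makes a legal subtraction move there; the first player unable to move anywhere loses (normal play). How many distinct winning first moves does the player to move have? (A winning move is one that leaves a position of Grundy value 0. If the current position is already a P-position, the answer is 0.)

4

Stack A, S = {1, 7}:
G(0) = 0
G(1) = mex{0} = 1
G(2) = mex{1} = 0
G(3) = mex{0} = 1
G(4) = mex{1} = 0
G(5) = mex{0} = 1
G(6) = mex{1} = 0
G(7) = mex{0,0} = 1
G(8) = mex{1,1} = 0
G(9) = mex{0,0} = 1
G(10) = mex{1,1} = 0
G(11) = mex{0,0} = 1
G(12) = mex{1,1} = 0
G(13) = mex{0,0} = 1
G(14) = mex{1,1} = 0
G(15) = mex{0,0} = 1
G(16) = mex{1,1} = 0
G(17) = mex{0,0} = 1
G_A(17) = 1.
Stack B, S = {1, 3, 4, 6, 9}:
G(0) = 0
G(1) = mex{0} = 1
G(2) = mex{1} = 0
G(3) = mex{0,0} = 1
G(4) = mex{1,1,0} = 2
G(5) = mex{2,0,1} = 3
G(6) = mex{3,1,0,0} = 2
G(7) = mex{2,2,1,1} = 0
G(8) = mex{0,3,2,0} = 1
G(9) = mex{1,2,3,1,0} = 4
G(10) = mex{4,0,2,2,1} = 3
G(11) = mex{3,1,0,3,0} = 2
G(12) = mex{2,4,1,2,1} = 0
G(13) = mex{0,3,4,0,2} = 1
G(14) = mex{1,2,3,1,3} = 0
G_B(14) = 0.
Combined Grundy value = 1 ⊕ 0 = 1.
A winning move leaves total XOR = 0, i.e. changes one component's Grundy value g to g ⊕ X where X is the current total.
Stack A: need g' = 1⊕1 = 0. Options: 17−1→G=0, 17−7→G=0. Hits: 2.
Stack B: need g' = 0⊕1 = 1. Options: 14−1→G=1, 14−3→G=2, 14−4→G=3, 14−6→G=1, 14−9→G=3. Hits: 2.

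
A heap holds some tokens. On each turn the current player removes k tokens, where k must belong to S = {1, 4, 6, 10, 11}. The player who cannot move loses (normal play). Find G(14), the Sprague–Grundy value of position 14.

G(0) = 0
G(1) = mex{0} = 1
G(2) = mex{1} = 0
G(3) = mex{0} = 1
G(4) = mex{1,0} = 2
G(5) = mex{2,1} = 0
G(6) = mex{0,0,0} = 1
G(7) = mex{1,1,1} = 0
G(8) = mex{0,2,0} = 1
G(9) = mex{1,0,1} = 2
G(10) = mex{2,1,2,0} = 3
G(11) = mex{3,0,0,1,0} = 2
G(12) = mex{2,1,1,0,1} = 3
G(13) = mex{3,2,0,1,0} = 4
G(14) = mex{4,3,1,2,1} = 0

0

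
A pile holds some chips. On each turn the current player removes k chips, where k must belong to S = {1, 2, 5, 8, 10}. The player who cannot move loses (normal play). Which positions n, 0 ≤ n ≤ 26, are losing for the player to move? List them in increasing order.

G(0) = 0
G(1) = mex{0} = 1
G(2) = mex{1,0} = 2
G(3) = mex{2,1} = 0
G(4) = mex{0,2} = 1
G(5) = mex{1,0,0} = 2
G(6) = mex{2,1,1} = 0
G(7) = mex{0,2,2} = 1
G(8) = mex{1,0,0,0} = 2
G(9) = mex{2,1,1,1} = 0
G(10) = mex{0,2,2,2,0} = 1
G(11) = mex{1,0,0,0,1} = 2
G(12) = mex{2,1,1,1,2} = 0
G(13) = mex{0,2,2,2,0} = 1
G(14) = mex{1,0,0,0,1} = 2
G(15) = mex{2,1,1,1,2} = 0
G(16) = mex{0,2,2,2,0} = 1
G(17) = mex{1,0,0,0,1} = 2
G(18) = mex{2,1,1,1,2} = 0
G(19) = mex{0,2,2,2,0} = 1
G(20) = mex{1,0,0,0,1} = 2
G(21) = mex{2,1,1,1,2} = 0
G(22) = mex{0,2,2,2,0} = 1
G(23) = mex{1,0,0,0,1} = 2
G(24) = mex{2,1,1,1,2} = 0
G(25) = mex{0,2,2,2,0} = 1
G(26) = mex{1,0,0,0,1} = 2
P-positions are exactly the n with G(n) = 0.

0, 3, 6, 9, 12, 15, 18, 21, 24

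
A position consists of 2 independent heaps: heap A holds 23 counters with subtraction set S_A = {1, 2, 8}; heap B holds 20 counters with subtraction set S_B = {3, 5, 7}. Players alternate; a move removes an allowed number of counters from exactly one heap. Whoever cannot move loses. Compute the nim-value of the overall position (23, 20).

Heap A, S = {1, 2, 8}:
n :  0  1  2  3  4  5  6  7  8  9 10 11 12 13 14 15 16 17 18 19 20 21 22 23
G :  0  1  2  0  1  2  0  1  2  0  1  2  0  1  2  0  1  2  0  1  2  0  1  2
G_A(23) = 2.
Heap B, S = {3, 5, 7}:
n :  0  1  2  3  4  5  6  7  8  9 10 11 12 13 14 15 16 17 18 19 20
G :  0  0  0  1  1  1  2  2  2  3  0  0  0  1  1  1  2  2  2  3  0
G_B(20) = 0.
Combined Grundy value = 2 ⊕ 0 = 2.

2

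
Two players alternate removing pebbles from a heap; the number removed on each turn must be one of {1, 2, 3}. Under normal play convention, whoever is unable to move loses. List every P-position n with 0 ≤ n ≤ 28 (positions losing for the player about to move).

n :  0  1  2  3  4  5  6  7  8  9 10 11 12 13 14 15 16 17 18 19 20 21 22 23 24 25 26 27 28
G :  0  1  2  3  0  1  2  3  0  1  2  3  0  1  2  3  0  1  2  3  0  1  2  3  0  1  2  3  0
P-positions are exactly the n with G(n) = 0.

0, 4, 8, 12, 16, 20, 24, 28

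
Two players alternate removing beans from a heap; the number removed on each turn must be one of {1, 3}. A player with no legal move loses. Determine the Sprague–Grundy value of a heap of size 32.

0

n :  0  1  2  3  4  5  6  7  8  9 10 11 12 13 14 15 16 17 18 19 20 21 22 23 24 25 26 27 28 29 30 31 32
G :  0  1  0  1  0  1  0  1  0  1  0  1  0  1  0  1  0  1  0  1  0  1  0  1  0  1  0  1  0  1  0  1  0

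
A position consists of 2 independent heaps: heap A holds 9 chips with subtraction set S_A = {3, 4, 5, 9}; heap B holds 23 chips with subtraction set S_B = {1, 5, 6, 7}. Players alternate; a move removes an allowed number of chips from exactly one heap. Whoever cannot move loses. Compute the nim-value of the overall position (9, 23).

Heap A, S = {3, 4, 5, 9}:
G(0) = 0
G(1) = mex{} = 0
G(2) = mex{} = 0
G(3) = mex{0} = 1
G(4) = mex{0,0} = 1
G(5) = mex{0,0,0} = 1
G(6) = mex{1,0,0} = 2
G(7) = mex{1,1,0} = 2
G(8) = mex{1,1,1} = 0
G(9) = mex{2,1,1,0} = 3
G_A(9) = 3.
Heap B, S = {1, 5, 6, 7}:
n :  0  1  2  3  4  5  6  7  8  9 10 11 12 13 14 15 16 17 18 19 20 21 22 23
G :  0  1  0  1  0  1  2  3  2  3  2  3  0  1  0  1  0  1  2  3  2  3  2  3
G_B(23) = 3.
Combined Grundy value = 3 ⊕ 3 = 0.

0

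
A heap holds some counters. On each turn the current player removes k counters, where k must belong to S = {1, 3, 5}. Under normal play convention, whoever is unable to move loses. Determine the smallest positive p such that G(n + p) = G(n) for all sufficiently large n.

2

n :  0  1  2  3  4  5  6  7  8  9 10 11 12 13 14
G :  0  1  0  1  0  1  0  1  0  1  0  1  0  1  0
G(n+2) = G(n) holds for n = 0,…,4 (a full window of length max(S) = 5), so the sequence is purely periodic with period 2.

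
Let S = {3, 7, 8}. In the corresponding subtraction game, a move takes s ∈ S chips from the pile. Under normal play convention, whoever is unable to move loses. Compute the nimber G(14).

1

n :  0  1  2  3  4  5  6  7  8  9 10 11 12 13 14
G :  0  0  0  1  1  1  0  2  2  1  3  0  0  2  1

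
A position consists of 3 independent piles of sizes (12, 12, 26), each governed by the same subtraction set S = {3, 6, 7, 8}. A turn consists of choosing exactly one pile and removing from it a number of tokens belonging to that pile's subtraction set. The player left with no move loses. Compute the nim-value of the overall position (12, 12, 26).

All piles use S = {3, 6, 7, 8}:
n :  0  1  2  3  4  5  6  7  8  9 10 11 12 13 14 15 16 17 18 19 20 21 22 23 24 25 26
G :  0  0  0  1  1  1  2  2  2  3  3  0  0  0  1  1  1  2  2  2  3  3  0  0  0  1  1
Pile A: G(12) = 0.
Pile B: G(12) = 0.
Pile C: G(26) = 1.
Combined Grundy value = 0 ⊕ 0 ⊕ 1 = 1.

1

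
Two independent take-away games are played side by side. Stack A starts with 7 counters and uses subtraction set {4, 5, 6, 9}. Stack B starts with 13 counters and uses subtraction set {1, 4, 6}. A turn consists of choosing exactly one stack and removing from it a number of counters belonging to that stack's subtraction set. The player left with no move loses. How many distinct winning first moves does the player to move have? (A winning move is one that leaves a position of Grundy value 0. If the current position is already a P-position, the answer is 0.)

0

Stack A, S = {4, 5, 6, 9}:
n : 0 1 2 3 4 5 6 7
G : 0 0 0 0 1 1 1 1
G_A(7) = 1.
Stack B, S = {1, 4, 6}:
n :  0  1  2  3  4  5  6  7  8  9 10 11 12 13
G :  0  1  0  1  2  0  1  0  1  2  0  1  0  1
G_B(13) = 1.
Combined Grundy value = 1 ⊕ 1 = 0.
A winning move leaves total XOR = 0, i.e. changes one component's Grundy value g to g ⊕ X where X is the current total.
Stack A: target g' = 1⊕0 = 1, but every legal move changes the Grundy value (mex property), so 0 moves.
Stack B: target g' = 1⊕0 = 1, but every legal move changes the Grundy value (mex property), so 0 moves.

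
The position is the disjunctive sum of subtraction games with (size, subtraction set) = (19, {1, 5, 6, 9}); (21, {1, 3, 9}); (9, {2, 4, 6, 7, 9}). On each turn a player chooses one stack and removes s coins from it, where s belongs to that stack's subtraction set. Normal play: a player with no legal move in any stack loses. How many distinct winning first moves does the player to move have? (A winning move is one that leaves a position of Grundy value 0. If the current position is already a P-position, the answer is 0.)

1

Stack A, S = {1, 5, 6, 9}:
G(0) = 0
G(1) = mex{0} = 1
G(2) = mex{1} = 0
G(3) = mex{0} = 1
G(4) = mex{1} = 0
G(5) = mex{0,0} = 1
G(6) = mex{1,1,0} = 2
G(7) = mex{2,0,1} = 3
G(8) = mex{3,1,0} = 2
G(9) = mex{2,0,1,0} = 3
G(10) = mex{3,1,0,1} = 2
G(11) = mex{2,2,1,0} = 3
G(12) = mex{3,3,2,1} = 0
G(13) = mex{0,2,3,0} = 1
G(14) = mex{1,3,2,1} = 0
G(15) = mex{0,2,3,2} = 1
G(16) = mex{1,3,2,3} = 0
G(17) = mex{0,0,3,2} = 1
G(18) = mex{1,1,0,3} = 2
G(19) = mex{2,0,1,2} = 3
G_A(19) = 3.
Stack B, S = {1, 3, 9}:
n :  0  1  2  3  4  5  6  7  8  9 10 11 12 13 14 15 16 17 18 19 20 21
G :  0  1  0  1  0  1  0  1  0  1  0  1  0  1  0  1  0  1  0  1  0  1
G_B(21) = 1.
Stack C, S = {2, 4, 6, 7, 9}:
n : 0 1 2 3 4 5 6 7 8 9
G : 0 0 1 1 2 2 3 3 4 4
G_C(9) = 4.
Combined Grundy value = 3 ⊕ 1 ⊕ 4 = 6.
A winning move leaves total XOR = 0, i.e. changes one component's Grundy value g to g ⊕ X where X is the current total.
Stack A: need g' = 3⊕6 = 5. Options: 19−1→G=2, 19−5→G=0, 19−6→G=1, 19−9→G=2. Hits: 0.
Stack B: need g' = 1⊕6 = 7. Options: 21−1→G=0, 21−3→G=0, 21−9→G=0. Hits: 0.
Stack C: need g' = 4⊕6 = 2. Options: 9−2→G=3, 9−4→G=2, 9−6→G=1, 9−7→G=1, 9−9→G=0. Hits: 1.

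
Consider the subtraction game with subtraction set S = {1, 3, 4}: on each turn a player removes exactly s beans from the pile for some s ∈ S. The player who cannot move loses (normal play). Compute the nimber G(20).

G(0) = 0
G(1) = mex{0} = 1
G(2) = mex{1} = 0
G(3) = mex{0,0} = 1
G(4) = mex{1,1,0} = 2
G(5) = mex{2,0,1} = 3
G(6) = mex{3,1,0} = 2
G(7) = mex{2,2,1} = 0
G(8) = mex{0,3,2} = 1
G(9) = mex{1,2,3} = 0
G(10) = mex{0,0,2} = 1
G(11) = mex{1,1,0} = 2
G(12) = mex{2,0,1} = 3
G(13) = mex{3,1,0} = 2
G(14) = mex{2,2,1} = 0
G(15) = mex{0,3,2} = 1
G(16) = mex{1,2,3} = 0
G(17) = mex{0,0,2} = 1
G(18) = mex{1,1,0} = 2
G(19) = mex{2,0,1} = 3
G(20) = mex{3,1,0} = 2

2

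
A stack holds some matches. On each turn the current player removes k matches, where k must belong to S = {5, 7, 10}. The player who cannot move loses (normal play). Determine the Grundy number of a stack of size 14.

G(0) = 0
G(1) = mex{} = 0
G(2) = mex{} = 0
G(3) = mex{} = 0
G(4) = mex{} = 0
G(5) = mex{0} = 1
G(6) = mex{0} = 1
G(7) = mex{0,0} = 1
G(8) = mex{0,0} = 1
G(9) = mex{0,0} = 1
G(10) = mex{1,0,0} = 2
G(11) = mex{1,0,0} = 2
G(12) = mex{1,1,0} = 2
G(13) = mex{1,1,0} = 2
G(14) = mex{1,1,0} = 2

2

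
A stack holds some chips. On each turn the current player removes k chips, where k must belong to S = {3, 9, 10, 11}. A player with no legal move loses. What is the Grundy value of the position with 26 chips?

G(0) = 0
G(1) = mex{} = 0
G(2) = mex{} = 0
G(3) = mex{0} = 1
G(4) = mex{0} = 1
G(5) = mex{0} = 1
G(6) = mex{1} = 0
G(7) = mex{1} = 0
G(8) = mex{1} = 0
G(9) = mex{0,0} = 1
G(10) = mex{0,0,0} = 1
G(11) = mex{0,0,0,0} = 1
G(12) = mex{1,1,0,0} = 2
G(13) = mex{1,1,1,0} = 2
G(14) = mex{1,1,1,1} = 0
G(15) = mex{2,0,1,1} = 3
G(16) = mex{2,0,0,1} = 3
G(17) = mex{0,0,0,0} = 1
G(18) = mex{3,1,0,0} = 2
G(19) = mex{3,1,1,0} = 2
G(20) = mex{1,1,1,1} = 0
G(21) = mex{2,2,1,1} = 0
G(22) = mex{2,2,2,1} = 0
G(23) = mex{0,0,2,2} = 1
G(24) = mex{0,3,0,2} = 1
G(25) = mex{0,3,3,0} = 1
G(26) = mex{1,1,3,3} = 0

0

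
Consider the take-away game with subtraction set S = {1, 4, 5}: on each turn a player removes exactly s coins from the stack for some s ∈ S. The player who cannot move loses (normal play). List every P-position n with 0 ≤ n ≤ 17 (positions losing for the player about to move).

0, 2, 8, 10, 16

n :  0  1  2  3  4  5  6  7  8  9 10 11 12 13 14 15 16 17
G :  0  1  0  1  2  3  2  3  0  1  0  1  2  3  2  3  0  1
P-positions are exactly the n with G(n) = 0.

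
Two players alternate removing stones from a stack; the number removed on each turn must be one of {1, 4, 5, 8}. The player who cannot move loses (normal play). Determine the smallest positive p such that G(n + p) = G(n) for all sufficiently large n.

n :  0  1  2  3  4  5  6  7  8  9 10 11 12 13 14 15 16 17 18 19
G :  0  1  0  1  2  3  2  3  4  0  1  0  1  2  3  2  3  4  0  1
G(n+9) = G(n) holds for n = 0,…,7 (a full window of length max(S) = 8), so the sequence is purely periodic with period 9.

9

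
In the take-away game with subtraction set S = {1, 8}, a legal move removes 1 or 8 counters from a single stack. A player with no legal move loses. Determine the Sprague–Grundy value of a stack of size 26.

2

G(0) = 0
G(1) = mex{0} = 1
G(2) = mex{1} = 0
G(3) = mex{0} = 1
G(4) = mex{1} = 0
G(5) = mex{0} = 1
G(6) = mex{1} = 0
G(7) = mex{0} = 1
G(8) = mex{1,0} = 2
G(9) = mex{2,1} = 0
G(10) = mex{0,0} = 1
G(11) = mex{1,1} = 0
G(12) = mex{0,0} = 1
G(13) = mex{1,1} = 0
G(14) = mex{0,0} = 1
G(15) = mex{1,1} = 0
G(16) = mex{0,2} = 1
G(17) = mex{1,0} = 2
G(18) = mex{2,1} = 0
G(19) = mex{0,0} = 1
G(20) = mex{1,1} = 0
G(21) = mex{0,0} = 1
G(22) = mex{1,1} = 0
G(23) = mex{0,0} = 1
G(24) = mex{1,1} = 0
G(25) = mex{0,2} = 1
G(26) = mex{1,0} = 2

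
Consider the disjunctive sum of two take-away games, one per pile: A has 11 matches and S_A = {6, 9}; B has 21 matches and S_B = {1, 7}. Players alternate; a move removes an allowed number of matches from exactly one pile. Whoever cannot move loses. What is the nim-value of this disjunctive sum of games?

0

Pile A, S = {6, 9}:
n :  0  1  2  3  4  5  6  7  8  9 10 11
G :  0  0  0  0  0  0  1  1  1  1  1  1
G_A(11) = 1.
Pile B, S = {1, 7}:
G(0) = 0
G(1) = mex{0} = 1
G(2) = mex{1} = 0
G(3) = mex{0} = 1
G(4) = mex{1} = 0
G(5) = mex{0} = 1
G(6) = mex{1} = 0
G(7) = mex{0,0} = 1
G(8) = mex{1,1} = 0
G(9) = mex{0,0} = 1
G(10) = mex{1,1} = 0
G(11) = mex{0,0} = 1
G(12) = mex{1,1} = 0
G(13) = mex{0,0} = 1
G(14) = mex{1,1} = 0
G(15) = mex{0,0} = 1
G(16) = mex{1,1} = 0
G(17) = mex{0,0} = 1
G(18) = mex{1,1} = 0
G(19) = mex{0,0} = 1
G(20) = mex{1,1} = 0
G(21) = mex{0,0} = 1
G_B(21) = 1.
Combined Grundy value = 1 ⊕ 1 = 0.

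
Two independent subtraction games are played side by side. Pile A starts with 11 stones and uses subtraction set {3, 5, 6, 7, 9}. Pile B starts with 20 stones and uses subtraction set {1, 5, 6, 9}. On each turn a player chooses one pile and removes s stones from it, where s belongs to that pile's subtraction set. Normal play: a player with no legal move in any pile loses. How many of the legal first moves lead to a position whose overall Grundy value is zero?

Pile A, S = {3, 5, 6, 7, 9}:
G(0) = 0
G(1) = mex{} = 0
G(2) = mex{} = 0
G(3) = mex{0} = 1
G(4) = mex{0} = 1
G(5) = mex{0,0} = 1
G(6) = mex{1,0,0} = 2
G(7) = mex{1,0,0,0} = 2
G(8) = mex{1,1,0,0} = 2
G(9) = mex{2,1,1,0,0} = 3
G(10) = mex{2,1,1,1,0} = 3
G(11) = mex{2,2,1,1,0} = 3
G_A(11) = 3.
Pile B, S = {1, 5, 6, 9}:
n :  0  1  2  3  4  5  6  7  8  9 10 11 12 13 14 15 16 17 18 19 20
G :  0  1  0  1  0  1  2  3  2  3  2  3  0  1  0  1  0  1  2  3  2
G_B(20) = 2.
Combined Grundy value = 3 ⊕ 2 = 1.
A winning move leaves total XOR = 0, i.e. changes one component's Grundy value g to g ⊕ X where X is the current total.
Pile A: need g' = 3⊕1 = 2. Options: 11−3→G=2, 11−5→G=2, 11−6→G=1, 11−7→G=1, 11−9→G=0. Hits: 2.
Pile B: need g' = 2⊕1 = 3. Options: 20−1→G=3, 20−5→G=1, 20−6→G=0, 20−9→G=3. Hits: 2.

4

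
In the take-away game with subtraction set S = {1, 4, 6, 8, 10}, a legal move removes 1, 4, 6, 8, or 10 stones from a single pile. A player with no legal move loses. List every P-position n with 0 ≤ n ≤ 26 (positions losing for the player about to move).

0, 2, 5, 7, 14, 16, 19, 21

G(0) = 0
G(1) = mex{0} = 1
G(2) = mex{1} = 0
G(3) = mex{0} = 1
G(4) = mex{1,0} = 2
G(5) = mex{2,1} = 0
G(6) = mex{0,0,0} = 1
G(7) = mex{1,1,1} = 0
G(8) = mex{0,2,0,0} = 1
G(9) = mex{1,0,1,1} = 2
G(10) = mex{2,1,2,0,0} = 3
G(11) = mex{3,0,0,1,1} = 2
G(12) = mex{2,1,1,2,0} = 3
G(13) = mex{3,2,0,0,1} = 4
G(14) = mex{4,3,1,1,2} = 0
G(15) = mex{0,2,2,0,0} = 1
G(16) = mex{1,3,3,1,1} = 0
G(17) = mex{0,4,2,2,0} = 1
G(18) = mex{1,0,3,3,1} = 2
G(19) = mex{2,1,4,2,2} = 0
G(20) = mex{0,0,0,3,3} = 1
G(21) = mex{1,1,1,4,2} = 0
G(22) = mex{0,2,0,0,3} = 1
G(23) = mex{1,0,1,1,4} = 2
G(24) = mex{2,1,2,0,0} = 3
G(25) = mex{3,0,0,1,1} = 2
G(26) = mex{2,1,1,2,0} = 3
P-positions are exactly the n with G(n) = 0.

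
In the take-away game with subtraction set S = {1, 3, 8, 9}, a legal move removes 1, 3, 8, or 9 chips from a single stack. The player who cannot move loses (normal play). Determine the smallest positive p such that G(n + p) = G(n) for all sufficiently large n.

16

n :  0  1  2  3  4  5  6  7  8  9 10 11 12 13 14 15 16 17 18 19 20 21 22 23 24 25 26 27 28 29 30 31 32 33
G :  0  1  0  1  0  1  0  1  2  3  2  3  2  3  2  3  0  1  0  1  0  1  0  1  2  3  2  3  2  3  2  3  0  1
G(n+16) = G(n) holds for n = 0,…,8 (a full window of length max(S) = 9), so the sequence is purely periodic with period 16.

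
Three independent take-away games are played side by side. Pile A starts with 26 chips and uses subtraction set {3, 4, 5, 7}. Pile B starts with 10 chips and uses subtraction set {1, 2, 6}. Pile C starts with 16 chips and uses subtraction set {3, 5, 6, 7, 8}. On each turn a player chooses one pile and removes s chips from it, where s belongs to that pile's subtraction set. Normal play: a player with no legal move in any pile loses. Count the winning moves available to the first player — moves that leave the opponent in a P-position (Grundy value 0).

2

Pile A, S = {3, 4, 5, 7}:
G(0) = 0
G(1) = mex{} = 0
G(2) = mex{} = 0
G(3) = mex{0} = 1
G(4) = mex{0,0} = 1
G(5) = mex{0,0,0} = 1
G(6) = mex{1,0,0} = 2
G(7) = mex{1,1,0,0} = 2
G(8) = mex{1,1,1,0} = 2
G(9) = mex{2,1,1,0} = 3
G(10) = mex{2,2,1,1} = 0
G(11) = mex{2,2,2,1} = 0
G(12) = mex{3,2,2,1} = 0
G(13) = mex{0,3,2,2} = 1
G(14) = mex{0,0,3,2} = 1
G(15) = mex{0,0,0,2} = 1
G(16) = mex{1,0,0,3} = 2
G(17) = mex{1,1,0,0} = 2
G(18) = mex{1,1,1,0} = 2
G(19) = mex{2,1,1,0} = 3
G(20) = mex{2,2,1,1} = 0
G(21) = mex{2,2,2,1} = 0
G(22) = mex{3,2,2,1} = 0
G(23) = mex{0,3,2,2} = 1
G(24) = mex{0,0,3,2} = 1
G(25) = mex{0,0,0,2} = 1
G(26) = mex{1,0,0,3} = 2
G_A(26) = 2.
Pile B, S = {1, 2, 6}:
G(0) = 0
G(1) = mex{0} = 1
G(2) = mex{1,0} = 2
G(3) = mex{2,1} = 0
G(4) = mex{0,2} = 1
G(5) = mex{1,0} = 2
G(6) = mex{2,1,0} = 3
G(7) = mex{3,2,1} = 0
G(8) = mex{0,3,2} = 1
G(9) = mex{1,0,0} = 2
G(10) = mex{2,1,1} = 0
G_B(10) = 0.
Pile C, S = {3, 5, 6, 7, 8}:
G(0) = 0
G(1) = mex{} = 0
G(2) = mex{} = 0
G(3) = mex{0} = 1
G(4) = mex{0} = 1
G(5) = mex{0,0} = 1
G(6) = mex{1,0,0} = 2
G(7) = mex{1,0,0,0} = 2
G(8) = mex{1,1,0,0,0} = 2
G(9) = mex{2,1,1,0,0} = 3
G(10) = mex{2,1,1,1,0} = 3
G(11) = mex{2,2,1,1,1} = 0
G(12) = mex{3,2,2,1,1} = 0
G(13) = mex{3,2,2,2,1} = 0
G(14) = mex{0,3,2,2,2} = 1
G(15) = mex{0,3,3,2,2} = 1
G(16) = mex{0,0,3,3,2} = 1
G_C(16) = 1.
Combined Grundy value = 2 ⊕ 0 ⊕ 1 = 3.
A winning move leaves total XOR = 0, i.e. changes one component's Grundy value g to g ⊕ X where X is the current total.
Pile A: need g' = 2⊕3 = 1. Options: 26−3→G=1, 26−4→G=0, 26−5→G=0, 26−7→G=3. Hits: 1.
Pile B: need g' = 0⊕3 = 3. Options: 10−1→G=2, 10−2→G=1, 10−6→G=1. Hits: 0.
Pile C: need g' = 1⊕3 = 2. Options: 16−3→G=0, 16−5→G=0, 16−6→G=3, 16−7→G=3, 16−8→G=2. Hits: 1.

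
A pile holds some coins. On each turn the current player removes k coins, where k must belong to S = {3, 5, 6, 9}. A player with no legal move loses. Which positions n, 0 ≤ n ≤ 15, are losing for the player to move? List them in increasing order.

0, 1, 2, 12, 13, 14

n :  0  1  2  3  4  5  6  7  8  9 10 11 12 13 14 15
G :  0  0  0  1  1  1  2  2  2  3  3  3  0  0  0  1
P-positions are exactly the n with G(n) = 0.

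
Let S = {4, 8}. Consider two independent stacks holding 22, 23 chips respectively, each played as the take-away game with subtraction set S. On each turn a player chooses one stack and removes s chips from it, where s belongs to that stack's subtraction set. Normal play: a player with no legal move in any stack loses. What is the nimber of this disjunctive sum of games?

0

All stacks use S = {4, 8}:
G(0) = 0
G(1) = mex{} = 0
G(2) = mex{} = 0
G(3) = mex{} = 0
G(4) = mex{0} = 1
G(5) = mex{0} = 1
G(6) = mex{0} = 1
G(7) = mex{0} = 1
G(8) = mex{1,0} = 2
G(9) = mex{1,0} = 2
G(10) = mex{1,0} = 2
G(11) = mex{1,0} = 2
G(12) = mex{2,1} = 0
G(13) = mex{2,1} = 0
G(14) = mex{2,1} = 0
G(15) = mex{2,1} = 0
G(16) = mex{0,2} = 1
G(17) = mex{0,2} = 1
G(18) = mex{0,2} = 1
G(19) = mex{0,2} = 1
G(20) = mex{1,0} = 2
G(21) = mex{1,0} = 2
G(22) = mex{1,0} = 2
G(23) = mex{1,0} = 2
Stack A: G(22) = 2.
Stack B: G(23) = 2.
Combined Grundy value = 2 ⊕ 2 = 0.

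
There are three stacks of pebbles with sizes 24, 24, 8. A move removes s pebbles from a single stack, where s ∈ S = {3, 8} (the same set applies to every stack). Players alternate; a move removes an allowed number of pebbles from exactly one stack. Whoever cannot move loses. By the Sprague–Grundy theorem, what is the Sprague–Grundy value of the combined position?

2

All stacks use S = {3, 8}:
G(0) = 0
G(1) = mex{} = 0
G(2) = mex{} = 0
G(3) = mex{0} = 1
G(4) = mex{0} = 1
G(5) = mex{0} = 1
G(6) = mex{1} = 0
G(7) = mex{1} = 0
G(8) = mex{1,0} = 2
G(9) = mex{0,0} = 1
G(10) = mex{0,0} = 1
G(11) = mex{2,1} = 0
G(12) = mex{1,1} = 0
G(13) = mex{1,1} = 0
G(14) = mex{0,0} = 1
G(15) = mex{0,0} = 1
G(16) = mex{0,2} = 1
G(17) = mex{1,1} = 0
G(18) = mex{1,1} = 0
G(19) = mex{1,0} = 2
G(20) = mex{0,0} = 1
G(21) = mex{0,0} = 1
G(22) = mex{2,1} = 0
G(23) = mex{1,1} = 0
G(24) = mex{1,1} = 0
Stack A: G(24) = 0.
Stack B: G(24) = 0.
Stack C: G(8) = 2.
Combined Grundy value = 0 ⊕ 0 ⊕ 2 = 2.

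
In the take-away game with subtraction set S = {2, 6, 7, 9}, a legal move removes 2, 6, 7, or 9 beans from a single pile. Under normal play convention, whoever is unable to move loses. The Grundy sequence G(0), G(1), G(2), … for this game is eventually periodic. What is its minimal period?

15

n :  0  1  2  3  4  5  6  7  8  9 10 11 12 13 14 15 16 17 18 19 20 21 22 23 24 25 26 27 28 29 30 31
G :  0  0  1  1  0  0  1  1  2  2  3  3  2  2  3  0  0  1  1  0  0  1  1  2  2  3  3  2  2  3  0  0
G(n+15) = G(n) holds for n = 0,…,8 (a full window of length max(S) = 9), so the sequence is purely periodic with period 15.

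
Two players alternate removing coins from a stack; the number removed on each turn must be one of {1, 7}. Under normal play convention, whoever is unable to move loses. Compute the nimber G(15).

n :  0  1  2  3  4  5  6  7  8  9 10 11 12 13 14 15
G :  0  1  0  1  0  1  0  1  0  1  0  1  0  1  0  1

1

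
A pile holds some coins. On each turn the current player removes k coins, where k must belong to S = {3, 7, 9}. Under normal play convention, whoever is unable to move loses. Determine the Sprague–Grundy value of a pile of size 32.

0

n :  0  1  2  3  4  5  6  7  8  9 10 11 12 13 14 15 16 17 18 19 20 21 22 23 24 25 26 27 28 29 30 31 32
G :  0  0  0  1  1  1  0  2  2  1  3  3  0  2  0  1  0  1  0  1  0  1  0  1  0  1  0  1  0  1  0  1  0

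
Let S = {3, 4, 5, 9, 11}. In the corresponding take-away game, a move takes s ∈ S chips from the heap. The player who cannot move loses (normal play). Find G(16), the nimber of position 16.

G(0) = 0
G(1) = mex{} = 0
G(2) = mex{} = 0
G(3) = mex{0} = 1
G(4) = mex{0,0} = 1
G(5) = mex{0,0,0} = 1
G(6) = mex{1,0,0} = 2
G(7) = mex{1,1,0} = 2
G(8) = mex{1,1,1} = 0
G(9) = mex{2,1,1,0} = 3
G(10) = mex{2,2,1,0} = 3
G(11) = mex{0,2,2,0,0} = 1
G(12) = mex{3,0,2,1,0} = 4
G(13) = mex{3,3,0,1,0} = 2
G(14) = mex{1,3,3,1,1} = 0
G(15) = mex{4,1,3,2,1} = 0
G(16) = mex{2,4,1,2,1} = 0

0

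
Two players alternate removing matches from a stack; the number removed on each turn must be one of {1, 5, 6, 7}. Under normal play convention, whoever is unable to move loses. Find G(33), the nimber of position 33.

G(0) = 0
G(1) = mex{0} = 1
G(2) = mex{1} = 0
G(3) = mex{0} = 1
G(4) = mex{1} = 0
G(5) = mex{0,0} = 1
G(6) = mex{1,1,0} = 2
G(7) = mex{2,0,1,0} = 3
G(8) = mex{3,1,0,1} = 2
G(9) = mex{2,0,1,0} = 3
G(10) = mex{3,1,0,1} = 2
G(11) = mex{2,2,1,0} = 3
G(12) = mex{3,3,2,1} = 0
G(13) = mex{0,2,3,2} = 1
G(14) = mex{1,3,2,3} = 0
G(15) = mex{0,2,3,2} = 1
G(16) = mex{1,3,2,3} = 0
G(17) = mex{0,0,3,2} = 1
G(18) = mex{1,1,0,3} = 2
G(19) = mex{2,0,1,0} = 3
G(20) = mex{3,1,0,1} = 2
G(21) = mex{2,0,1,0} = 3
G(22) = mex{3,1,0,1} = 2
G(23) = mex{2,2,1,0} = 3
G(24) = mex{3,3,2,1} = 0
G(25) = mex{0,2,3,2} = 1
G(26) = mex{1,3,2,3} = 0
G(27) = mex{0,2,3,2} = 1
G(28) = mex{1,3,2,3} = 0
G(29) = mex{0,0,3,2} = 1
G(30) = mex{1,1,0,3} = 2
G(31) = mex{2,0,1,0} = 3
G(32) = mex{3,1,0,1} = 2
G(33) = mex{2,0,1,0} = 3

3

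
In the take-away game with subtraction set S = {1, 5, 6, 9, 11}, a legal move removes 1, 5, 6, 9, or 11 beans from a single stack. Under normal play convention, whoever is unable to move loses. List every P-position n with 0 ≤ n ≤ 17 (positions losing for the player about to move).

n :  0  1  2  3  4  5  6  7  8  9 10 11 12 13 14 15 16 17
G :  0  1  0  1  0  1  2  3  2  3  2  3  0  1  0  1  0  1
P-positions are exactly the n with G(n) = 0.

0, 2, 4, 12, 14, 16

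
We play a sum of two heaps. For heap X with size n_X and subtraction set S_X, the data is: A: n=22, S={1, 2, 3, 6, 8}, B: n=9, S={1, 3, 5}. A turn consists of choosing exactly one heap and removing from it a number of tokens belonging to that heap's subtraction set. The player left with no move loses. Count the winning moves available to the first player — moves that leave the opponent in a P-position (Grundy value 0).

Heap A, S = {1, 2, 3, 6, 8}:
G(0) = 0
G(1) = mex{0} = 1
G(2) = mex{1,0} = 2
G(3) = mex{2,1,0} = 3
G(4) = mex{3,2,1} = 0
G(5) = mex{0,3,2} = 1
G(6) = mex{1,0,3,0} = 2
G(7) = mex{2,1,0,1} = 3
G(8) = mex{3,2,1,2,0} = 4
G(9) = mex{4,3,2,3,1} = 0
G(10) = mex{0,4,3,0,2} = 1
G(11) = mex{1,0,4,1,3} = 2
G(12) = mex{2,1,0,2,0} = 3
G(13) = mex{3,2,1,3,1} = 0
G(14) = mex{0,3,2,4,2} = 1
G(15) = mex{1,0,3,0,3} = 2
G(16) = mex{2,1,0,1,4} = 3
G(17) = mex{3,2,1,2,0} = 4
G(18) = mex{4,3,2,3,1} = 0
G(19) = mex{0,4,3,0,2} = 1
G(20) = mex{1,0,4,1,3} = 2
G(21) = mex{2,1,0,2,0} = 3
G(22) = mex{3,2,1,3,1} = 0
G_A(22) = 0.
Heap B, S = {1, 3, 5}:
n : 0 1 2 3 4 5 6 7 8 9
G : 0 1 0 1 0 1 0 1 0 1
G_B(9) = 1.
Combined Grundy value = 0 ⊕ 1 = 1.
A winning move leaves total XOR = 0, i.e. changes one component's Grundy value g to g ⊕ X where X is the current total.
Heap A: need g' = 0⊕1 = 1. Options: 22−1→G=3, 22−2→G=2, 22−3→G=1, 22−6→G=3, 22−8→G=1. Hits: 2.
Heap B: need g' = 1⊕1 = 0. Options: 9−1→G=0, 9−3→G=0, 9−5→G=0. Hits: 3.

5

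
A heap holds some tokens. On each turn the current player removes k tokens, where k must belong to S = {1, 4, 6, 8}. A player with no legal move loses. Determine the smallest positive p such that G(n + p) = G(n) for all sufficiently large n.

12

G(0) = 0
G(1) = mex{0} = 1
G(2) = mex{1} = 0
G(3) = mex{0} = 1
G(4) = mex{1,0} = 2
G(5) = mex{2,1} = 0
G(6) = mex{0,0,0} = 1
G(7) = mex{1,1,1} = 0
G(8) = mex{0,2,0,0} = 1
G(9) = mex{1,0,1,1} = 2
G(10) = mex{2,1,2,0} = 3
G(11) = mex{3,0,0,1} = 2
G(12) = mex{2,1,1,2} = 0
G(13) = mex{0,2,0,0} = 1
G(14) = mex{1,3,1,1} = 0
G(15) = mex{0,2,2,0} = 1
G(16) = mex{1,0,3,1} = 2
G(17) = mex{2,1,2,2} = 0
G(18) = mex{0,0,0,3} = 1
G(19) = mex{1,1,1,2} = 0
G(20) = mex{0,2,0,0} = 1
G(21) = mex{1,0,1,1} = 2
G(22) = mex{2,1,2,0} = 3
G(23) = mex{3,0,0,1} = 2
G(24) = mex{2,1,1,2} = 0
G(25) = mex{0,2,0,0} = 1
G(n+12) = G(n) holds for n = 0,…,7 (a full window of length max(S) = 8), so the sequence is purely periodic with period 12.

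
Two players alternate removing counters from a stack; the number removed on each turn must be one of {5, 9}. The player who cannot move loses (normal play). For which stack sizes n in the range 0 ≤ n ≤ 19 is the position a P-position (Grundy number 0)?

0, 1, 2, 3, 4, 14, 15, 16, 17, 18

n :  0  1  2  3  4  5  6  7  8  9 10 11 12 13 14 15 16 17 18 19
G :  0  0  0  0  0  1  1  1  1  1  2  2  2  2  0  0  0  0  0  1
P-positions are exactly the n with G(n) = 0.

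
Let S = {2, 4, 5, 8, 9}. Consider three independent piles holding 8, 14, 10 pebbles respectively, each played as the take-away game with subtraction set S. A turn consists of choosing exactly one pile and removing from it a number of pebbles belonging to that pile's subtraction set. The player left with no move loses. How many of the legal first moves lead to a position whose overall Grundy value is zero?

All piles use S = {2, 4, 5, 8, 9}:
n :  0  1  2  3  4  5  6  7  8  9 10 11 12 13 14
G :  0  0  1  1  2  2  3  0  4  1  5  2  3  0  0
Pile A: G(8) = 4.
Pile B: G(14) = 0.
Pile C: G(10) = 5.
Combined Grundy value = 4 ⊕ 0 ⊕ 5 = 1.
A winning move leaves total XOR = 0, i.e. changes one component's Grundy value g to g ⊕ X where X is the current total.
Pile A: need g' = 4⊕1 = 5. Options: 8−2→G=3, 8−4→G=2, 8−5→G=1, 8−8→G=0. Hits: 0.
Pile B: need g' = 0⊕1 = 1. Options: 14−2→G=3, 14−4→G=5, 14−5→G=1, 14−8→G=3, 14−9→G=2. Hits: 1.
Pile C: need g' = 5⊕1 = 4. Options: 10−2→G=4, 10−4→G=3, 10−5→G=2, 10−8→G=1, 10−9→G=0. Hits: 1.

2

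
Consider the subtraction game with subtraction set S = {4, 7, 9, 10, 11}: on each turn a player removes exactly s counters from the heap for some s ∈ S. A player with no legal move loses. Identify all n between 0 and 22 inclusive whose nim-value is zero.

0, 1, 2, 3, 15, 16, 17, 18

G(0) = 0
G(1) = mex{} = 0
G(2) = mex{} = 0
G(3) = mex{} = 0
G(4) = mex{0} = 1
G(5) = mex{0} = 1
G(6) = mex{0} = 1
G(7) = mex{0,0} = 1
G(8) = mex{1,0} = 2
G(9) = mex{1,0,0} = 2
G(10) = mex{1,0,0,0} = 2
G(11) = mex{1,1,0,0,0} = 2
G(12) = mex{2,1,0,0,0} = 3
G(13) = mex{2,1,1,0,0} = 3
G(14) = mex{2,1,1,1,0} = 3
G(15) = mex{2,2,1,1,1} = 0
G(16) = mex{3,2,1,1,1} = 0
G(17) = mex{3,2,2,1,1} = 0
G(18) = mex{3,2,2,2,1} = 0
G(19) = mex{0,3,2,2,2} = 1
G(20) = mex{0,3,2,2,2} = 1
G(21) = mex{0,3,3,2,2} = 1
G(22) = mex{0,0,3,3,2} = 1
P-positions are exactly the n with G(n) = 0.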